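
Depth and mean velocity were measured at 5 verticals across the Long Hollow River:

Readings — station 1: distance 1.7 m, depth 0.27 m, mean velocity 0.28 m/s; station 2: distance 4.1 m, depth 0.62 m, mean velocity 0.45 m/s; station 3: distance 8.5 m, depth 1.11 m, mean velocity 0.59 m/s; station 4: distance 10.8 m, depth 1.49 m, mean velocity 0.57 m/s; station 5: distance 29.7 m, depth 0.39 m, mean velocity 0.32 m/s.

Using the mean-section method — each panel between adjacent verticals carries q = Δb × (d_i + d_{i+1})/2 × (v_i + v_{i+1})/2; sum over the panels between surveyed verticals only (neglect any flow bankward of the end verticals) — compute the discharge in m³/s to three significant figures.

Panel 1-2: Δb = 2.4 m, d̄ = (0.27+0.62)/2 = 0.445, v̄ = (0.28+0.45)/2 = 0.365 → q = 2.4×0.445×0.365 = 0.3898 m³/s
Panel 2-3: Δb = 4.4 m, d̄ = (0.62+1.11)/2 = 0.865, v̄ = (0.45+0.59)/2 = 0.52 → q = 4.4×0.865×0.52 = 1.979 m³/s
Panel 3-4: Δb = 2.3 m, d̄ = (1.11+1.49)/2 = 1.3, v̄ = (0.59+0.57)/2 = 0.58 → q = 2.3×1.3×0.58 = 1.734 m³/s
Panel 4-5: Δb = 18.9 m, d̄ = (1.49+0.39)/2 = 0.94, v̄ = (0.57+0.32)/2 = 0.445 → q = 18.9×0.94×0.445 = 7.906 m³/s
Q = Σ q = 12.01 m³/s

12.0 m³/s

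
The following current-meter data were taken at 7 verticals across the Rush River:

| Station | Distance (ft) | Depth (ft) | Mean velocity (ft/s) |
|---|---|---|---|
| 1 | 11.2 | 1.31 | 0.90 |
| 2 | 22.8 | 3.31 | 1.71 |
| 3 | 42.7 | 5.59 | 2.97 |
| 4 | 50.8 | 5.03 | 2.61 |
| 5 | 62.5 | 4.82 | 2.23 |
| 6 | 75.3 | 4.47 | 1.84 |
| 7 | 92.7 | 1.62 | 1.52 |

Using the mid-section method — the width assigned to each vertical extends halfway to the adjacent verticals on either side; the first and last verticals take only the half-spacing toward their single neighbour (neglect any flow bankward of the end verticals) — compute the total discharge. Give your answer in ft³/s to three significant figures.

736 ft³/s

w_1 = (22.8 − 11.2)/2 = 5.8 ft; q_1 = 0.90 × 1.31 × 5.8 = 6.838 ft³/s
w_2 = (42.7 − 11.2)/2 = 15.75 ft; q_2 = 1.71 × 3.31 × 15.75 = 89.15 ft³/s
w_3 = (50.8 − 22.8)/2 = 14 ft; q_3 = 2.97 × 5.59 × 14 = 232.4 ft³/s
w_4 = (62.5 − 42.7)/2 = 9.9 ft; q_4 = 2.61 × 5.03 × 9.9 = 130.0 ft³/s
w_5 = (75.3 − 50.8)/2 = 12.25 ft; q_5 = 2.23 × 4.82 × 12.25 = 131.7 ft³/s
w_6 = (92.7 − 62.5)/2 = 15.1 ft; q_6 = 1.84 × 4.47 × 15.1 = 124.2 ft³/s
w_7 = (92.7 − 75.3)/2 = 8.7 ft; q_7 = 1.52 × 1.62 × 8.7 = 21.42 ft³/s
Q = Σ qᵢ = 735.7 ft³/s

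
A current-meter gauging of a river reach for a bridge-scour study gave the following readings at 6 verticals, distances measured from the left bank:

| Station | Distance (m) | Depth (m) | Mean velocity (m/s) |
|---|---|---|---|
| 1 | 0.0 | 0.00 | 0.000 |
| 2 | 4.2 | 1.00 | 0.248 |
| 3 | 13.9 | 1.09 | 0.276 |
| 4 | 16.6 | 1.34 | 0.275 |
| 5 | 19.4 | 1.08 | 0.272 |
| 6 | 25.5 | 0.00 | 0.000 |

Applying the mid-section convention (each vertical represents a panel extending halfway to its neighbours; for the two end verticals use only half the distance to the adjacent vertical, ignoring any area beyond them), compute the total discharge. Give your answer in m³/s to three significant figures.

5.91 m³/s

w_2 = (13.9 − 0.0)/2 = 6.95 m; q_2 = 0.248 × 1.00 × 6.95 = 1.724 m³/s
w_3 = (16.6 − 4.2)/2 = 6.2 m; q_3 = 0.276 × 1.09 × 6.2 = 1.865 m³/s
w_4 = (19.4 − 13.9)/2 = 2.75 m; q_4 = 0.275 × 1.34 × 2.75 = 1.013 m³/s
w_5 = (25.5 − 16.6)/2 = 4.45 m; q_5 = 0.272 × 1.08 × 4.45 = 1.307 m³/s
Stations 1, 6 contribute zero (depth or velocity is 0).
Q = Σ qᵢ = 5.909 m³/s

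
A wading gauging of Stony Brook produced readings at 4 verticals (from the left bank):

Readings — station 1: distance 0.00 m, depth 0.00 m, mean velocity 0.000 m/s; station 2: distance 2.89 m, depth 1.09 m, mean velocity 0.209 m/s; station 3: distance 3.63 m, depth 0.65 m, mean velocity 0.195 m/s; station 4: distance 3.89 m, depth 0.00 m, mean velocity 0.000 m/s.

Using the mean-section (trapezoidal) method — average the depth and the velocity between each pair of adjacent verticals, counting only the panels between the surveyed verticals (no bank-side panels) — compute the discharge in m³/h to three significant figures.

1090 m³/h

Panel 1-2: Δb = 2.89 m, d̄ = (0.00+1.09)/2 = 0.545, v̄ = (0.000+0.209)/2 = 0.1045 → q = 2.89×0.545×0.1045 = 0.1646 m³/s
Panel 2-3: Δb = 0.74 m, d̄ = (1.09+0.65)/2 = 0.87, v̄ = (0.209+0.195)/2 = 0.202 → q = 0.74×0.87×0.202 = 0.1300 m³/s
Panel 3-4: Δb = 0.26 m, d̄ = (0.65+0.00)/2 = 0.325, v̄ = (0.195+0.000)/2 = 0.0975 → q = 0.26×0.325×0.0975 = 0.008239 m³/s
Q = Σ q = 0.3029 m³/s
= 0.3029 × 3600 = 1090 m³/h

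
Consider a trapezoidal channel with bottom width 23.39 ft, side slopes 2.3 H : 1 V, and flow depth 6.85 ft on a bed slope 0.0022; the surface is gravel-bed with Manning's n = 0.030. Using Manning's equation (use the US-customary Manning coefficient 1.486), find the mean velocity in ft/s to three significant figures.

A = (b + z·y)·y = (23.39 + 2.3×6.85)×6.85 = 268.1 ft²
P = b + 2y√(1+z²) = 23.39 + 2×6.85×√(1+2.3²) = 57.75 ft
R = A/P = 268.1/57.75 = 4.643 ft
Q = (1.486/n)·A·R^(2/3)·S^(1/2) = (1.486/0.030) × 268.1 × 4.643^(2/3) × 0.0022^(1/2) = 1734 ft³/s
V = Q/A = 1734/268.1 = 6.466 ft/s

6.47 ft/s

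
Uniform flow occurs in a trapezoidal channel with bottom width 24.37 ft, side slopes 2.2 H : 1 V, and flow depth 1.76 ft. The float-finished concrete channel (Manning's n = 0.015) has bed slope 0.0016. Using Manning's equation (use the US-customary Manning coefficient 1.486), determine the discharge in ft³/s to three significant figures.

259 ft³/s

A = (b + z·y)·y = (24.37 + 2.2×1.76)×1.76 = 49.71 ft²
P = b + 2y√(1+z²) = 24.37 + 2×1.76×√(1+2.2²) = 32.88 ft
R = A/P = 49.71/32.88 = 1.512 ft
Q = (1.486/n)·A·R^(2/3)·S^(1/2) = (1.486/0.015) × 49.71 × 1.512^(2/3) × 0.0016^(1/2) = 259.5 ft³/s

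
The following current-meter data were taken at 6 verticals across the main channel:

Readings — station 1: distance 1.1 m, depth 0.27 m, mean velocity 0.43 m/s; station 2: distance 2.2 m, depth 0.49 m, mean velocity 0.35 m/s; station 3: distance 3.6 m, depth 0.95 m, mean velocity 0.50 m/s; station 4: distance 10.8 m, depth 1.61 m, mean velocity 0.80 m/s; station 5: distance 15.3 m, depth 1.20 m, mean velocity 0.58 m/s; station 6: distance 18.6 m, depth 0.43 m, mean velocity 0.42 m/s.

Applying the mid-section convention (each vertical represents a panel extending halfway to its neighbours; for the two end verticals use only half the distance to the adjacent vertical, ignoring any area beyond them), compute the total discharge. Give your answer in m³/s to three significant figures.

12.9 m³/s

w_1 = (2.2 − 1.1)/2 = 0.55 m; q_1 = 0.43 × 0.27 × 0.55 = 0.06386 m³/s
w_2 = (3.6 − 1.1)/2 = 1.25 m; q_2 = 0.35 × 0.49 × 1.25 = 0.2144 m³/s
w_3 = (10.8 − 2.2)/2 = 4.3 m; q_3 = 0.50 × 0.95 × 4.3 = 2.043 m³/s
w_4 = (15.3 − 3.6)/2 = 5.85 m; q_4 = 0.80 × 1.61 × 5.85 = 7.535 m³/s
w_5 = (18.6 − 10.8)/2 = 3.9 m; q_5 = 0.58 × 1.20 × 3.9 = 2.714 m³/s
w_6 = (18.6 − 15.3)/2 = 1.65 m; q_6 = 0.42 × 0.43 × 1.65 = 0.2980 m³/s
Q = Σ qᵢ = 12.87 m³/s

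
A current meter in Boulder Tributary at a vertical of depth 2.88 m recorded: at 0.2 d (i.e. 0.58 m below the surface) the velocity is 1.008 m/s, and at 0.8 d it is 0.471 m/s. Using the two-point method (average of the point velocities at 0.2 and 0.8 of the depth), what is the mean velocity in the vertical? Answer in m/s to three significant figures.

0.740 m/s

v̄ = (1.008 + 0.471) / 2 = 0.7395 m/s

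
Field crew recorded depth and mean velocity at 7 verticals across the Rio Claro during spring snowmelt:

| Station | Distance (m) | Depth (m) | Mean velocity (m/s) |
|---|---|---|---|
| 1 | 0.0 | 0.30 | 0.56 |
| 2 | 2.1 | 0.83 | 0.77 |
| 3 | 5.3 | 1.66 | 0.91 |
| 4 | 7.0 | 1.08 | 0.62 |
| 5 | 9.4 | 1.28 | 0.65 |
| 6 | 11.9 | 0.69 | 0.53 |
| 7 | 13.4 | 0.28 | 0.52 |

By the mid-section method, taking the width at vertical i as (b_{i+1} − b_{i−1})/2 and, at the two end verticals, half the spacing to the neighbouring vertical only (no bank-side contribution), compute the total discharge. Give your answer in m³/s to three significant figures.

9.82 m³/s

w_1 = (2.1 − 0.0)/2 = 1.05 m; q_1 = 0.56 × 0.30 × 1.05 = 0.1764 m³/s
w_2 = (5.3 − 0.0)/2 = 2.65 m; q_2 = 0.77 × 0.83 × 2.65 = 1.694 m³/s
w_3 = (7.0 − 2.1)/2 = 2.45 m; q_3 = 0.91 × 1.66 × 2.45 = 3.701 m³/s
w_4 = (9.4 − 5.3)/2 = 2.05 m; q_4 = 0.62 × 1.08 × 2.05 = 1.373 m³/s
w_5 = (11.9 − 7.0)/2 = 2.45 m; q_5 = 0.65 × 1.28 × 2.45 = 2.038 m³/s
w_6 = (13.4 − 9.4)/2 = 2 m; q_6 = 0.53 × 0.69 × 2 = 0.7314 m³/s
w_7 = (13.4 − 11.9)/2 = 0.75 m; q_7 = 0.52 × 0.28 × 0.75 = 0.1092 m³/s
Q = Σ qᵢ = 9.823 m³/s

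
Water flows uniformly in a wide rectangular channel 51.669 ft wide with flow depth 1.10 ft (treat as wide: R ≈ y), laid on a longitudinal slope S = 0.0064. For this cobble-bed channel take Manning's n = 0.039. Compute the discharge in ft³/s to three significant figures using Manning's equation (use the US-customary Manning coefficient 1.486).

A = b·y = 51.669 × 1.10 = 56.84 ft²
Wide channel: R ≈ y = 1.10 ft
Q = (1.486/n)·A·R^(2/3)·S^(1/2) = (1.486/0.039) × 56.84 × 1.100^(2/3) × 0.0064^(1/2) = 184.6 ft³/s

185 ft³/s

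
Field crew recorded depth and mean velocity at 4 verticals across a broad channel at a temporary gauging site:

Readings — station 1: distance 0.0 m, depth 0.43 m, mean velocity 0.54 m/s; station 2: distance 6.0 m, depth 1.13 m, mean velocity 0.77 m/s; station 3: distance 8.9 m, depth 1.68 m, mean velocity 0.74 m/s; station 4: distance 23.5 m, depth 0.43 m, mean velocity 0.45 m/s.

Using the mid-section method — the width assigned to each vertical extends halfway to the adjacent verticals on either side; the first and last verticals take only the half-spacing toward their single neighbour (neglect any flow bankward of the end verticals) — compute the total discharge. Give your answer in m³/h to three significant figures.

60700 m³/h

w_1 = (6.0 − 0.0)/2 = 3 m; q_1 = 0.54 × 0.43 × 3 = 0.6966 m³/s
w_2 = (8.9 − 0.0)/2 = 4.45 m; q_2 = 0.77 × 1.13 × 4.45 = 3.872 m³/s
w_3 = (23.5 − 6.0)/2 = 8.75 m; q_3 = 0.74 × 1.68 × 8.75 = 10.88 m³/s
w_4 = (23.5 − 8.9)/2 = 7.3 m; q_4 = 0.45 × 0.43 × 7.3 = 1.413 m³/s
Q = Σ qᵢ = 16.86 m³/s
= 16.86 × 3600 = 60690 m³/h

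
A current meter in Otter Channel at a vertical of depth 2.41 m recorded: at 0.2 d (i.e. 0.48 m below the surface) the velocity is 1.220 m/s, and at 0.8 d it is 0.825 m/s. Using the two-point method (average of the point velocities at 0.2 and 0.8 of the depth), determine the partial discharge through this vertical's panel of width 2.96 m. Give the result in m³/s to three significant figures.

v̄ = (1.220 + 0.825) / 2 = 1.023 m/s
q = v̄ × d × w = 1.023 × 2.41 × 2.96 = 7.294 m³/s

7.29 m³/s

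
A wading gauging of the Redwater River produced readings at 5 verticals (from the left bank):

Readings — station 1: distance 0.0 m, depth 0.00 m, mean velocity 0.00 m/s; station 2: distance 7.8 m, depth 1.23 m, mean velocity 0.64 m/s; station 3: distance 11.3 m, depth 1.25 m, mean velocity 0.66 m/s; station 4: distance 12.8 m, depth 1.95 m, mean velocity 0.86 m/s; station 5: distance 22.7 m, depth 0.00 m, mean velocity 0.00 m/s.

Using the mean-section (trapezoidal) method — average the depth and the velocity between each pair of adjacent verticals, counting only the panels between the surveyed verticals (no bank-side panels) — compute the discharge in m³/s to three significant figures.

Panel 1-2: Δb = 7.8 m, d̄ = (0.00+1.23)/2 = 0.615, v̄ = (0.00+0.64)/2 = 0.32 → q = 7.8×0.615×0.32 = 1.535 m³/s
Panel 2-3: Δb = 3.5 m, d̄ = (1.23+1.25)/2 = 1.24, v̄ = (0.64+0.66)/2 = 0.65 → q = 3.5×1.24×0.65 = 2.821 m³/s
Panel 3-4: Δb = 1.5 m, d̄ = (1.25+1.95)/2 = 1.6, v̄ = (0.66+0.86)/2 = 0.76 → q = 1.5×1.6×0.76 = 1.824 m³/s
Panel 4-5: Δb = 9.9 m, d̄ = (1.95+0.00)/2 = 0.975, v̄ = (0.86+0.00)/2 = 0.43 → q = 9.9×0.975×0.43 = 4.151 m³/s
Q = Σ q = 10.33 m³/s

10.3 m³/s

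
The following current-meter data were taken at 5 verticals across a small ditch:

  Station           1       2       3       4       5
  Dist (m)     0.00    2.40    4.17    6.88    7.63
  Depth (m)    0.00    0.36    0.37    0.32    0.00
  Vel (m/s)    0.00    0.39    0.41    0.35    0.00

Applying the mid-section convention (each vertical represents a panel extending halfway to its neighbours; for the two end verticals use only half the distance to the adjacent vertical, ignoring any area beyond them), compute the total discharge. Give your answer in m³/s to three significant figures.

w_2 = (4.17 − 0.00)/2 = 2.085 m; q_2 = 0.39 × 0.36 × 2.085 = 0.2927 m³/s
w_3 = (6.88 − 2.40)/2 = 2.24 m; q_3 = 0.41 × 0.37 × 2.24 = 0.3398 m³/s
w_4 = (7.63 − 4.17)/2 = 1.73 m; q_4 = 0.35 × 0.32 × 1.73 = 0.1938 m³/s
Stations 1, 5 contribute zero (depth or velocity is 0).
Q = Σ qᵢ = 0.8263 m³/s

0.826 m³/s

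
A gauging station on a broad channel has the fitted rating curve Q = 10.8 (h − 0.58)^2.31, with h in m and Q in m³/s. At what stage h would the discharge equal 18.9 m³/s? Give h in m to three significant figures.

1.85 m

h − h₀ = (Q/C)^(1/b) = (18.9/10.8)^(1/2.31) = 1.274 m
h = 0.58 + 1.274 = 1.854 m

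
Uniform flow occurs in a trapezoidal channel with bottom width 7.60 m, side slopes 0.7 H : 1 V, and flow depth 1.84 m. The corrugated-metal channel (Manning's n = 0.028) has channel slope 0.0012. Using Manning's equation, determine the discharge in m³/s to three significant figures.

24.7 m³/s

A = (b + z·y)·y = (7.60 + 0.7×1.84)×1.84 = 16.35 m²
P = b + 2y√(1+z²) = 7.60 + 2×1.84×√(1+0.7²) = 12.09 m
R = A/P = 16.35/12.09 = 1.352 m
Q = (1/n)·A·R^(2/3)·S^(1/2) = (1/0.028) × 16.35 × 1.352^(2/3) × 0.0012^(1/2) = 24.74 m³/s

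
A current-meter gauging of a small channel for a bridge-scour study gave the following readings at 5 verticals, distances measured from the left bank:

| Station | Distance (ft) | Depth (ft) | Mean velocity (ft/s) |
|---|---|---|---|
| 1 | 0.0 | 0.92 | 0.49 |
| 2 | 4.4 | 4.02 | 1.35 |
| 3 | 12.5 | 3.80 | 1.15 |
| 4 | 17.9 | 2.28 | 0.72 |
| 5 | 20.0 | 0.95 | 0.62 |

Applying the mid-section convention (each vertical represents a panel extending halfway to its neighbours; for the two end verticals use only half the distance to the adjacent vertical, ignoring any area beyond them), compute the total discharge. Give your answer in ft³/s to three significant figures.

71.2 ft³/s

w_1 = (4.4 − 0.0)/2 = 2.2 ft; q_1 = 0.49 × 0.92 × 2.2 = 0.9918 ft³/s
w_2 = (12.5 − 0.0)/2 = 6.25 ft; q_2 = 1.35 × 4.02 × 6.25 = 33.92 ft³/s
w_3 = (17.9 − 4.4)/2 = 6.75 ft; q_3 = 1.15 × 3.80 × 6.75 = 29.50 ft³/s
w_4 = (20.0 − 12.5)/2 = 3.75 ft; q_4 = 0.72 × 2.28 × 3.75 = 6.156 ft³/s
w_5 = (20.0 − 17.9)/2 = 1.05 ft; q_5 = 0.62 × 0.95 × 1.05 = 0.6185 ft³/s
Q = Σ qᵢ = 71.18 ft³/s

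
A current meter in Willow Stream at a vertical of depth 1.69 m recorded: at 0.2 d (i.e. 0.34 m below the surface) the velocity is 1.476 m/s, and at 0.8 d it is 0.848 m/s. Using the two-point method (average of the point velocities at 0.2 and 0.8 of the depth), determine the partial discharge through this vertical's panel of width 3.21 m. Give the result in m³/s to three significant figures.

6.30 m³/s

v̄ = (1.476 + 0.848) / 2 = 1.162 m/s
q = v̄ × d × w = 1.162 × 1.69 × 3.21 = 6.304 m³/s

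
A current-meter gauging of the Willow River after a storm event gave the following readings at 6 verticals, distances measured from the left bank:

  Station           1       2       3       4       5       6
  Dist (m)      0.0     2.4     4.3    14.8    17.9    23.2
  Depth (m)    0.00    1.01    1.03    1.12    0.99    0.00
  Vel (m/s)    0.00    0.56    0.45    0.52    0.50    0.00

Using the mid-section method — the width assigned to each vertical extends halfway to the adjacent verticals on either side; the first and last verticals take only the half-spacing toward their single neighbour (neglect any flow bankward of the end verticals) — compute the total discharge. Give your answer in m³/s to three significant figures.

10.1 m³/s

w_2 = (4.3 − 0.0)/2 = 2.15 m; q_2 = 0.56 × 1.01 × 2.15 = 1.216 m³/s
w_3 = (14.8 − 2.4)/2 = 6.2 m; q_3 = 0.45 × 1.03 × 6.2 = 2.874 m³/s
w_4 = (17.9 − 4.3)/2 = 6.8 m; q_4 = 0.52 × 1.12 × 6.8 = 3.960 m³/s
w_5 = (23.2 − 14.8)/2 = 4.2 m; q_5 = 0.50 × 0.99 × 4.2 = 2.079 m³/s
Stations 1, 6 contribute zero (depth or velocity is 0).
Q = Σ qᵢ = 10.13 m³/s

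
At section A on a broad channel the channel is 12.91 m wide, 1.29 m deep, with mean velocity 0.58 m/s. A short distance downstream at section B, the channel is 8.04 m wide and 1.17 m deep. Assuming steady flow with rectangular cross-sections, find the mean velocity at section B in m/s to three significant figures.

Q = A₁V₁ = (12.91×1.29) × 0.58 = 9.659 m³/s
A₂ = 8.04 × 1.17 = 9.407 m²
V₂ = Q/A₂ = 9.659/9.407 = 1.027 m/s

1.03 m/s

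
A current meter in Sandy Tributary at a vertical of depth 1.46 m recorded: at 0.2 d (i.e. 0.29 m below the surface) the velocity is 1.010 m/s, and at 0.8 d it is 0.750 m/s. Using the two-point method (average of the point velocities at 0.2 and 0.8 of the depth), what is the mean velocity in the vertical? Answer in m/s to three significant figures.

v̄ = (1.010 + 0.750) / 2 = 0.8800 m/s

0.880 m/s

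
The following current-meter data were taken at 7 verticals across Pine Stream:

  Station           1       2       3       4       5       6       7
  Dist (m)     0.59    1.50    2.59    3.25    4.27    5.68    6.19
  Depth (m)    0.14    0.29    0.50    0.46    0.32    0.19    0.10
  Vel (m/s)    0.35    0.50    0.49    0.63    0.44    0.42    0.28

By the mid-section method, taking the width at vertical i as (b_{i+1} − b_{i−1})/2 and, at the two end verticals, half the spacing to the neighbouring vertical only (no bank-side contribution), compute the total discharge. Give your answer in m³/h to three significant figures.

3170 m³/h

w_1 = (1.50 − 0.59)/2 = 0.455 m; q_1 = 0.35 × 0.14 × 0.455 = 0.02230 m³/s
w_2 = (2.59 − 0.59)/2 = 1 m; q_2 = 0.50 × 0.29 × 1 = 0.1450 m³/s
w_3 = (3.25 − 1.50)/2 = 0.875 m; q_3 = 0.49 × 0.50 × 0.875 = 0.2144 m³/s
w_4 = (4.27 − 2.59)/2 = 0.84 m; q_4 = 0.63 × 0.46 × 0.84 = 0.2434 m³/s
w_5 = (5.68 − 3.25)/2 = 1.215 m; q_5 = 0.44 × 0.32 × 1.215 = 0.1711 m³/s
w_6 = (6.19 − 4.27)/2 = 0.96 m; q_6 = 0.42 × 0.19 × 0.96 = 0.07661 m³/s
w_7 = (6.19 − 5.68)/2 = 0.255 m; q_7 = 0.28 × 0.10 × 0.255 = 0.007140 m³/s
Q = Σ qᵢ = 0.8799 m³/s
= 0.8799 × 3600 = 3168 m³/h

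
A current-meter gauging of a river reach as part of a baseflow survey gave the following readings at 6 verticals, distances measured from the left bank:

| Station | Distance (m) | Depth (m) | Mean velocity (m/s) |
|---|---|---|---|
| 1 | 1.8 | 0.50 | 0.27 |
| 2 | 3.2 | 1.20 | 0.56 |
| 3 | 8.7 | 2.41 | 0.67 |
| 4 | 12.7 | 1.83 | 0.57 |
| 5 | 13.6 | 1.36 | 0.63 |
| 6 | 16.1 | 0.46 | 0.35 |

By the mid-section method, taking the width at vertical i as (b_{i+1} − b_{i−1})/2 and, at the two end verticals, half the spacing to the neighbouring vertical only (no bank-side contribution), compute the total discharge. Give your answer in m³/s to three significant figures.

14.3 m³/s

w_1 = (3.2 − 1.8)/2 = 0.7 m; q_1 = 0.27 × 0.50 × 0.7 = 0.09450 m³/s
w_2 = (8.7 − 1.8)/2 = 3.45 m; q_2 = 0.56 × 1.20 × 3.45 = 2.318 m³/s
w_3 = (12.7 − 3.2)/2 = 4.75 m; q_3 = 0.67 × 2.41 × 4.75 = 7.670 m³/s
w_4 = (13.6 − 8.7)/2 = 2.45 m; q_4 = 0.57 × 1.83 × 2.45 = 2.556 m³/s
w_5 = (16.1 − 12.7)/2 = 1.7 m; q_5 = 0.63 × 1.36 × 1.7 = 1.457 m³/s
w_6 = (16.1 − 13.6)/2 = 1.25 m; q_6 = 0.35 × 0.46 × 1.25 = 0.2013 m³/s
Q = Σ qᵢ = 14.30 m³/s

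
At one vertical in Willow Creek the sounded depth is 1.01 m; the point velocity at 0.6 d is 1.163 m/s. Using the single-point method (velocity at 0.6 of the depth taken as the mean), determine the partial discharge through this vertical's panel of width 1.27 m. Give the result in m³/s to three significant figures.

1.49 m³/s

v̄ = v₀.₆ = 1.163 m/s
q = v̄ × d × w = 1.163 × 1.01 × 1.27 = 1.492 m³/s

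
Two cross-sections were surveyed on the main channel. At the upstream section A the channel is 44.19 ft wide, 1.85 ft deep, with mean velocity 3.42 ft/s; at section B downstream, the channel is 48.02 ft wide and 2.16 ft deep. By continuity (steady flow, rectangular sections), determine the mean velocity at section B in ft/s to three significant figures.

2.70 ft/s

Q = A₁V₁ = (44.19×1.85) × 3.42 = 279.6 ft³/s
A₂ = 48.02 × 2.16 = 103.7 ft²
V₂ = Q/A₂ = 279.6/103.7 = 2.696 ft/s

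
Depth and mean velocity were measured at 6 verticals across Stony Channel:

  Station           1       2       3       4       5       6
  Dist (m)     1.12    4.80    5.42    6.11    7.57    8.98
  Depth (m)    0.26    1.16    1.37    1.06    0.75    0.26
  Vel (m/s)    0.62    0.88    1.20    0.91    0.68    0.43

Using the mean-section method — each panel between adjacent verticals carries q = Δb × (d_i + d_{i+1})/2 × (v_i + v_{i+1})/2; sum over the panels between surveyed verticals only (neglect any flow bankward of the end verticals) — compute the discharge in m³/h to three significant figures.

Panel 1-2: Δb = 3.68 m, d̄ = (0.26+1.16)/2 = 0.71, v̄ = (0.62+0.88)/2 = 0.75 → q = 3.68×0.71×0.75 = 1.960 m³/s
Panel 2-3: Δb = 0.62 m, d̄ = (1.16+1.37)/2 = 1.265, v̄ = (0.88+1.20)/2 = 1.04 → q = 0.62×1.265×1.04 = 0.8157 m³/s
Panel 3-4: Δb = 0.69 m, d̄ = (1.37+1.06)/2 = 1.215, v̄ = (1.20+0.91)/2 = 1.055 → q = 0.69×1.215×1.055 = 0.8845 m³/s
Panel 4-5: Δb = 1.46 m, d̄ = (1.06+0.75)/2 = 0.905, v̄ = (0.91+0.68)/2 = 0.795 → q = 1.46×0.905×0.795 = 1.050 m³/s
Panel 5-6: Δb = 1.41 m, d̄ = (0.75+0.26)/2 = 0.505, v̄ = (0.68+0.43)/2 = 0.555 → q = 1.41×0.505×0.555 = 0.3952 m³/s
Q = Σ q = 5.105 m³/s
= 5.105 × 3600 = 18380 m³/h

18400 m³/h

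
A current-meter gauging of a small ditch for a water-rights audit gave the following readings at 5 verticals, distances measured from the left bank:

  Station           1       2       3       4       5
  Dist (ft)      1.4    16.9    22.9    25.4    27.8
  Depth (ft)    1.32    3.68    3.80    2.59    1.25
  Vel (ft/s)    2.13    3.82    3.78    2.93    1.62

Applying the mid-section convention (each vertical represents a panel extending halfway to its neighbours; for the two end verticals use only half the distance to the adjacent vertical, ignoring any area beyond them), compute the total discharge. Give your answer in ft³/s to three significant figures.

w_1 = (16.9 − 1.4)/2 = 7.75 ft; q_1 = 2.13 × 1.32 × 7.75 = 21.79 ft³/s
w_2 = (22.9 − 1.4)/2 = 10.75 ft; q_2 = 3.82 × 3.68 × 10.75 = 151.1 ft³/s
w_3 = (25.4 − 16.9)/2 = 4.25 ft; q_3 = 3.78 × 3.80 × 4.25 = 61.05 ft³/s
w_4 = (27.8 − 22.9)/2 = 2.45 ft; q_4 = 2.93 × 2.59 × 2.45 = 18.59 ft³/s
w_5 = (27.8 − 25.4)/2 = 1.2 ft; q_5 = 1.62 × 1.25 × 1.2 = 2.430 ft³/s
Q = Σ qᵢ = 255.0 ft³/s

255 ft³/s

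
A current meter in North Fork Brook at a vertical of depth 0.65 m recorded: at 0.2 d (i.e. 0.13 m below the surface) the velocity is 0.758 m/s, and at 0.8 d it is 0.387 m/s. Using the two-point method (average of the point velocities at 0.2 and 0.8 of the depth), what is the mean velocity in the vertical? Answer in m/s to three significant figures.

0.573 m/s

v̄ = (0.758 + 0.387) / 2 = 0.5725 m/s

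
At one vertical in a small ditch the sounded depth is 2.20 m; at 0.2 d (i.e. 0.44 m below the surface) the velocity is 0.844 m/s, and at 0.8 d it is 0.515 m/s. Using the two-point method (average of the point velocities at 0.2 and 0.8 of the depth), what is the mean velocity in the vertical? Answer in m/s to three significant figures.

v̄ = (0.844 + 0.515) / 2 = 0.6795 m/s

0.680 m/s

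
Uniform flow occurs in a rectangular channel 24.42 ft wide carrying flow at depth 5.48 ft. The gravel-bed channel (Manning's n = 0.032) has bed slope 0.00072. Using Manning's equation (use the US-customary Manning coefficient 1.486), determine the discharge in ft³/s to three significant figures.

A = b·y = 24.42 × 5.48 = 133.8 ft²
P = b + 2y = 24.42 + 2×5.48 = 35.38 ft
R = A/P = 133.8/35.38 = 3.782 ft
Q = (1.486/n)·A·R^(2/3)·S^(1/2) = (1.486/0.032) × 133.8 × 3.782^(2/3) × 0.00072^(1/2) = 404.8 ft³/s

405 ft³/s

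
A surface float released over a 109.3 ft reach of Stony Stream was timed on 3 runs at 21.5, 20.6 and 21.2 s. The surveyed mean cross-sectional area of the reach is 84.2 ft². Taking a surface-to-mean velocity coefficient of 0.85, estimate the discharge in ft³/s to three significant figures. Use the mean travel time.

371 ft³/s

t̄ = (21.5 + 20.6 + 21.2) / 3 = 21.1 s
v_surface = L / t̄ = 109.3 / 21.1 = 5.180 ft/s
v_mean = 0.85 × 5.180 = 4.403 ft/s
Q = A × v_mean = 84.2 × 4.403 = 370.7 ft³/s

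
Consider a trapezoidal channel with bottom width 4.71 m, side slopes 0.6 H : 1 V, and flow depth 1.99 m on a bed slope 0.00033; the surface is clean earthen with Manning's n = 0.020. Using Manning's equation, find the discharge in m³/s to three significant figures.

12.4 m³/s

A = (b + z·y)·y = (4.71 + 0.6×1.99)×1.99 = 11.75 m²
P = b + 2y√(1+z²) = 4.71 + 2×1.99×√(1+0.6²) = 9.351 m
R = A/P = 11.75/9.351 = 1.256 m
Q = (1/n)·A·R^(2/3)·S^(1/2) = (1/0.020) × 11.75 × 1.256^(2/3) × 0.00033^(1/2) = 12.43 m³/s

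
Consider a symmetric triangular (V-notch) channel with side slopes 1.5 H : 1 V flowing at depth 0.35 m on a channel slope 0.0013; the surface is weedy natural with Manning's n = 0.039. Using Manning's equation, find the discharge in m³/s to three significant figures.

0.0470 m³/s

A = z·y² = 1.5×0.35² = 0.1838 m²
P = 2y√(1+z²) = 2×0.35×√(1+1.5²) = 1.262 m
R = A/P = 0.1838/1.262 = 0.1456 m
Q = (1/n)·A·R^(2/3)·S^(1/2) = (1/0.039) × 0.1838 × 0.1456^(2/3) × 0.0013^(1/2) = 0.04702 m³/s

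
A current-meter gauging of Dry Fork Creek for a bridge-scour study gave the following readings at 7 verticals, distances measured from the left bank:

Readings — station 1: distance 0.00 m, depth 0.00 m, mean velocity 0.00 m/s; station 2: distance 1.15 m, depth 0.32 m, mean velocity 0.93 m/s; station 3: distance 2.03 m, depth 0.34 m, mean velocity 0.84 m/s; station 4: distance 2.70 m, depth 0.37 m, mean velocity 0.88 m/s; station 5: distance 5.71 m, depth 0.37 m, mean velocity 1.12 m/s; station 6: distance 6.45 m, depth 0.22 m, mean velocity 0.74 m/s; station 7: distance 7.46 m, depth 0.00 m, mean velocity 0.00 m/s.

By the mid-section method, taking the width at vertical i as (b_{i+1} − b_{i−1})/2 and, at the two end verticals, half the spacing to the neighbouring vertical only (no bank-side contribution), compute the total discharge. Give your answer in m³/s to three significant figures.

2.04 m³/s

w_2 = (2.03 − 0.00)/2 = 1.015 m; q_2 = 0.93 × 0.32 × 1.015 = 0.3021 m³/s
w_3 = (2.70 − 1.15)/2 = 0.775 m; q_3 = 0.84 × 0.34 × 0.775 = 0.2213 m³/s
w_4 = (5.71 − 2.03)/2 = 1.84 m; q_4 = 0.88 × 0.37 × 1.84 = 0.5991 m³/s
w_5 = (6.45 − 2.70)/2 = 1.875 m; q_5 = 1.12 × 0.37 × 1.875 = 0.7770 m³/s
w_6 = (7.46 − 5.71)/2 = 0.875 m; q_6 = 0.74 × 0.22 × 0.875 = 0.1425 m³/s
Stations 1, 7 contribute zero (depth or velocity is 0).
Q = Σ qᵢ = 2.042 m³/s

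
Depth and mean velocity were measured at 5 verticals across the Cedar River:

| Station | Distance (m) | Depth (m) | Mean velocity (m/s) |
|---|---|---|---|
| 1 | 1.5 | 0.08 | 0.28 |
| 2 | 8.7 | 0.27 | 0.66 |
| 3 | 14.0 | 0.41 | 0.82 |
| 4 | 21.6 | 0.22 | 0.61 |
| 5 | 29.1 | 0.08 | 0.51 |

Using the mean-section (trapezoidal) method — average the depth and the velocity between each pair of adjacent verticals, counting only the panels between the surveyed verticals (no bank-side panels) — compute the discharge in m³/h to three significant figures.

15400 m³/h

Panel 1-2: Δb = 7.2 m, d̄ = (0.08+0.27)/2 = 0.175, v̄ = (0.28+0.66)/2 = 0.47 → q = 7.2×0.175×0.47 = 0.5922 m³/s
Panel 2-3: Δb = 5.3 m, d̄ = (0.27+0.41)/2 = 0.34, v̄ = (0.66+0.82)/2 = 0.74 → q = 5.3×0.34×0.74 = 1.333 m³/s
Panel 3-4: Δb = 7.6 m, d̄ = (0.41+0.22)/2 = 0.315, v̄ = (0.82+0.61)/2 = 0.715 → q = 7.6×0.315×0.715 = 1.712 m³/s
Panel 4-5: Δb = 7.5 m, d̄ = (0.22+0.08)/2 = 0.15, v̄ = (0.61+0.51)/2 = 0.56 → q = 7.5×0.15×0.56 = 0.6300 m³/s
Q = Σ q = 4.267 m³/s
= 4.267 × 3600 = 15360 m³/h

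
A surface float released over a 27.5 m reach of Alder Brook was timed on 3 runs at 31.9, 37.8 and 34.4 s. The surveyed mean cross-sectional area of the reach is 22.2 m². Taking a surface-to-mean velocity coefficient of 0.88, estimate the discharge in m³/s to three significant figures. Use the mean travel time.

t̄ = (31.9 + 37.8 + 34.4) / 3 = 34.7 s
v_surface = L / t̄ = 27.5 / 34.7 = 0.7925 m/s
v_mean = 0.88 × 0.7925 = 0.6974 m/s
Q = A × v_mean = 22.2 × 0.6974 = 15.48 m³/s

15.5 m³/s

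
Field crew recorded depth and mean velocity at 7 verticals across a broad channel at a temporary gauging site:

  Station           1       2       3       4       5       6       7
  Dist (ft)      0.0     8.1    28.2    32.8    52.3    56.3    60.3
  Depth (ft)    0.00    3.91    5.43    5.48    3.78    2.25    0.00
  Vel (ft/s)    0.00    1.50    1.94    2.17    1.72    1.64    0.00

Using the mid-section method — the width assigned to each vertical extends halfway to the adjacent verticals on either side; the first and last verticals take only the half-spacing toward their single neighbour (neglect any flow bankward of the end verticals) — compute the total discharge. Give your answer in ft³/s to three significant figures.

447 ft³/s

w_2 = (28.2 − 0.0)/2 = 14.1 ft; q_2 = 1.50 × 3.91 × 14.1 = 82.70 ft³/s
w_3 = (32.8 − 8.1)/2 = 12.35 ft; q_3 = 1.94 × 5.43 × 12.35 = 130.1 ft³/s
w_4 = (52.3 − 28.2)/2 = 12.05 ft; q_4 = 2.17 × 5.48 × 12.05 = 143.3 ft³/s
w_5 = (56.3 − 32.8)/2 = 11.75 ft; q_5 = 1.72 × 3.78 × 11.75 = 76.39 ft³/s
w_6 = (60.3 − 52.3)/2 = 4 ft; q_6 = 1.64 × 2.25 × 4 = 14.76 ft³/s
Stations 1, 7 contribute zero (depth or velocity is 0).
Q = Σ qᵢ = 447.2 ft³/s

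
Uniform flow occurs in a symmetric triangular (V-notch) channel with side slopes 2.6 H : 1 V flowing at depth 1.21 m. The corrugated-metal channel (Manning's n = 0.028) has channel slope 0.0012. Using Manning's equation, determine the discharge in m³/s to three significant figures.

A = z·y² = 2.6×1.21² = 3.807 m²
P = 2y√(1+z²) = 2×1.21×√(1+2.6²) = 6.741 m
R = A/P = 3.807/6.741 = 0.5647 m
Q = (1/n)·A·R^(2/3)·S^(1/2) = (1/0.028) × 3.807 × 0.5647^(2/3) × 0.0012^(1/2) = 3.217 m³/s

3.22 m³/s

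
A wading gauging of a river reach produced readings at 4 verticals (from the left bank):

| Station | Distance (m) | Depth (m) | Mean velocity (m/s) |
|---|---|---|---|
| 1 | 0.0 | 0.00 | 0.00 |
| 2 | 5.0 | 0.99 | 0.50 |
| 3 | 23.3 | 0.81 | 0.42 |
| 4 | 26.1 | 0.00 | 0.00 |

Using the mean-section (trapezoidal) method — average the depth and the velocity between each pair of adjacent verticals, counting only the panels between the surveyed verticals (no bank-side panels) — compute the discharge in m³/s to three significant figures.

8.43 m³/s

Panel 1-2: Δb = 5 m, d̄ = (0.00+0.99)/2 = 0.495, v̄ = (0.00+0.50)/2 = 0.25 → q = 5×0.495×0.25 = 0.6188 m³/s
Panel 2-3: Δb = 18.3 m, d̄ = (0.99+0.81)/2 = 0.9, v̄ = (0.50+0.42)/2 = 0.46 → q = 18.3×0.9×0.46 = 7.576 m³/s
Panel 3-4: Δb = 2.8 m, d̄ = (0.81+0.00)/2 = 0.405, v̄ = (0.42+0.00)/2 = 0.21 → q = 2.8×0.405×0.21 = 0.2381 m³/s
Q = Σ q = 8.433 m³/s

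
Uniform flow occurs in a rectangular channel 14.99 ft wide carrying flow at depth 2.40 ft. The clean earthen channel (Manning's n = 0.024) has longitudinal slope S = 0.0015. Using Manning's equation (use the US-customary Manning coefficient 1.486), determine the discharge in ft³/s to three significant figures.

A = b·y = 14.99 × 2.40 = 35.98 ft²
P = b + 2y = 14.99 + 2×2.40 = 19.79 ft
R = A/P = 35.98/19.79 = 1.818 ft
Q = (1.486/n)·A·R^(2/3)·S^(1/2) = (1.486/0.024) × 35.98 × 1.818^(2/3) × 0.0015^(1/2) = 128.5 ft³/s

129 ft³/s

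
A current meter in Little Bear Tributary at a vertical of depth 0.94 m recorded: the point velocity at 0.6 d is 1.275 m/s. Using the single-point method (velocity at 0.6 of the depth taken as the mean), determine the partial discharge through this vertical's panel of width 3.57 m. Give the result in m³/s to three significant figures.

v̄ = v₀.₆ = 1.275 m/s
q = v̄ × d × w = 1.275 × 0.94 × 3.57 = 4.279 m³/s

4.28 m³/s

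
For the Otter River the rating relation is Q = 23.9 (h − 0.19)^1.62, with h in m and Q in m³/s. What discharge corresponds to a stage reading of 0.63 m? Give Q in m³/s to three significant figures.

Q = 23.9 × (0.63 − 0.19)^1.62 = 23.9 × 0.44^1.62 = 6.321 m³/s

6.32 m³/s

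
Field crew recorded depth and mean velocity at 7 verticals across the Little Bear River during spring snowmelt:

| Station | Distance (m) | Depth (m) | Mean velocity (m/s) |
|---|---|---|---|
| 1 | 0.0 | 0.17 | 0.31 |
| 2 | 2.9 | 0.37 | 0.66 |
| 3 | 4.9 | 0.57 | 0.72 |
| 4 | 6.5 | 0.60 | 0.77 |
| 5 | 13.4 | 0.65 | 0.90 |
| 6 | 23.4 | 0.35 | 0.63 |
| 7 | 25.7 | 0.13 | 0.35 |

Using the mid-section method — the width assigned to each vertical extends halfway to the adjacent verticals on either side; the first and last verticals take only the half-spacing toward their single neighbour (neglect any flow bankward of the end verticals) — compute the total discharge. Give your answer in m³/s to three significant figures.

9.73 m³/s

w_1 = (2.9 − 0.0)/2 = 1.45 m; q_1 = 0.31 × 0.17 × 1.45 = 0.07642 m³/s
w_2 = (4.9 − 0.0)/2 = 2.45 m; q_2 = 0.66 × 0.37 × 2.45 = 0.5983 m³/s
w_3 = (6.5 − 2.9)/2 = 1.8 m; q_3 = 0.72 × 0.57 × 1.8 = 0.7387 m³/s
w_4 = (13.4 − 4.9)/2 = 4.25 m; q_4 = 0.77 × 0.60 × 4.25 = 1.964 m³/s
w_5 = (23.4 − 6.5)/2 = 8.45 m; q_5 = 0.90 × 0.65 × 8.45 = 4.943 m³/s
w_6 = (25.7 − 13.4)/2 = 6.15 m; q_6 = 0.63 × 0.35 × 6.15 = 1.356 m³/s
w_7 = (25.7 − 23.4)/2 = 1.15 m; q_7 = 0.35 × 0.13 × 1.15 = 0.05233 m³/s
Q = Σ qᵢ = 9.729 m³/s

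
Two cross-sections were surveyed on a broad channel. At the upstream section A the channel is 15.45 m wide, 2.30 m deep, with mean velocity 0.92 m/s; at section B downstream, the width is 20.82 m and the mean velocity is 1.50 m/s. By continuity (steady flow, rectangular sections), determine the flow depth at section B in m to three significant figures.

1.05 m

Q = A₁V₁ = (15.45×2.30) × 0.92 = 32.69 m³/s
d₂ = Q/(b₂ V₂) = 32.69/(20.82×1.50) = 1.047 m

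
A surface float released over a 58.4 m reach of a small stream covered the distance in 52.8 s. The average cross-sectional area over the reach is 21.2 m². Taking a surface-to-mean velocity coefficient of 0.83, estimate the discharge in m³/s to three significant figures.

19.5 m³/s

v_surface = L / t̄ = 58.4 / 52.8 = 1.106 m/s
v_mean = 0.83 × 1.106 = 0.9180 m/s
Q = A × v_mean = 21.2 × 0.9180 = 19.46 m³/s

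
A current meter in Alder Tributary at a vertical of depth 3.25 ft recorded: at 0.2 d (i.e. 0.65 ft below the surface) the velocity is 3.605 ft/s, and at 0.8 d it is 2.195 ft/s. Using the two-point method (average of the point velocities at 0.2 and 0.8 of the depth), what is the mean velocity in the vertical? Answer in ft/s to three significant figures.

v̄ = (3.605 + 2.195) / 2 = 2.900 ft/s

2.90 ft/s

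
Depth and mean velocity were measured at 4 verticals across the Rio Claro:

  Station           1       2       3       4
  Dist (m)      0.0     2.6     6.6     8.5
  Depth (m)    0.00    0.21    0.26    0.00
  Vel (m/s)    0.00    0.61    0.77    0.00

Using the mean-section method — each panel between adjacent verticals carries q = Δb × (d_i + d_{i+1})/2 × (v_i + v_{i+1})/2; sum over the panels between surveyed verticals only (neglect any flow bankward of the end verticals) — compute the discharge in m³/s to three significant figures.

0.827 m³/s

Panel 1-2: Δb = 2.6 m, d̄ = (0.00+0.21)/2 = 0.105, v̄ = (0.00+0.61)/2 = 0.305 → q = 2.6×0.105×0.305 = 0.08327 m³/s
Panel 2-3: Δb = 4 m, d̄ = (0.21+0.26)/2 = 0.235, v̄ = (0.61+0.77)/2 = 0.69 → q = 4×0.235×0.69 = 0.6486 m³/s
Panel 3-4: Δb = 1.9 m, d̄ = (0.26+0.00)/2 = 0.13, v̄ = (0.77+0.00)/2 = 0.385 → q = 1.9×0.13×0.385 = 0.09510 m³/s
Q = Σ q = 0.8270 m³/s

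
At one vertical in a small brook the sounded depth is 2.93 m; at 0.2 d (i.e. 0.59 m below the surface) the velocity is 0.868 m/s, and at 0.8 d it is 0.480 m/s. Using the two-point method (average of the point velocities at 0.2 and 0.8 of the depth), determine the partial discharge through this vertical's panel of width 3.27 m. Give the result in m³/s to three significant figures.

6.46 m³/s

v̄ = (0.868 + 0.480) / 2 = 0.6740 m/s
q = v̄ × d × w = 0.6740 × 2.93 × 3.27 = 6.458 m³/s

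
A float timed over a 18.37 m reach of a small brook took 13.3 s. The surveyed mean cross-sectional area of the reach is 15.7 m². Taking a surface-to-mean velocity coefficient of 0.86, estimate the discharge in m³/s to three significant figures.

v_surface = L / t̄ = 18.37 / 13.3 = 1.381 m/s
v_mean = 0.86 × 1.381 = 1.188 m/s
Q = A × v_mean = 15.7 × 1.188 = 18.65 m³/s

18.6 m³/s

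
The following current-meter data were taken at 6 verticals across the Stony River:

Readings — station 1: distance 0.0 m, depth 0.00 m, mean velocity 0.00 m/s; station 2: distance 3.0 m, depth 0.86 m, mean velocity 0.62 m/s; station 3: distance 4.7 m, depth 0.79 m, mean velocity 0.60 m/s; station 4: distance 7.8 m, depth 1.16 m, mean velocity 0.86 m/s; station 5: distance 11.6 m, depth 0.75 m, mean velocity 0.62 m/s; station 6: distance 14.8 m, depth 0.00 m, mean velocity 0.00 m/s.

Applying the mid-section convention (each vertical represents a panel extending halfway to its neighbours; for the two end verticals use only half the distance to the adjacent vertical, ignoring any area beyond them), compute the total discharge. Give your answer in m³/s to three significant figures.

7.46 m³/s

w_2 = (4.7 − 0.0)/2 = 2.35 m; q_2 = 0.62 × 0.86 × 2.35 = 1.253 m³/s
w_3 = (7.8 − 3.0)/2 = 2.4 m; q_3 = 0.60 × 0.79 × 2.4 = 1.138 m³/s
w_4 = (11.6 − 4.7)/2 = 3.45 m; q_4 = 0.86 × 1.16 × 3.45 = 3.442 m³/s
w_5 = (14.8 − 7.8)/2 = 3.5 m; q_5 = 0.62 × 0.75 × 3.5 = 1.628 m³/s
Stations 1, 6 contribute zero (depth or velocity is 0).
Q = Σ qᵢ = 7.460 m³/s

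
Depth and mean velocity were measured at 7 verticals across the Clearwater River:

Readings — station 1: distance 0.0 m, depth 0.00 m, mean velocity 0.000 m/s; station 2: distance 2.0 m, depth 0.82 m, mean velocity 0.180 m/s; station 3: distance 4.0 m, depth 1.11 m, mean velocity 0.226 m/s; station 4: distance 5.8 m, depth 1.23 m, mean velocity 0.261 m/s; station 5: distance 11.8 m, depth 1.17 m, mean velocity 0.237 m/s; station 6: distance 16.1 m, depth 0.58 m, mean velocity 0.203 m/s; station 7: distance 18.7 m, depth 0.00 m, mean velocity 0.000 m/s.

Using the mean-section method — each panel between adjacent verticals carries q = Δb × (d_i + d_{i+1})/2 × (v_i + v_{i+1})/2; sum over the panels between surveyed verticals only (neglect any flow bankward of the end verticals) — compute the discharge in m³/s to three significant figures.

3.68 m³/s

Panel 1-2: Δb = 2 m, d̄ = (0.00+0.82)/2 = 0.41, v̄ = (0.000+0.180)/2 = 0.09 → q = 2×0.41×0.09 = 0.07380 m³/s
Panel 2-3: Δb = 2 m, d̄ = (0.82+1.11)/2 = 0.965, v̄ = (0.180+0.226)/2 = 0.203 → q = 2×0.965×0.203 = 0.3918 m³/s
Panel 3-4: Δb = 1.8 m, d̄ = (1.11+1.23)/2 = 1.17, v̄ = (0.226+0.261)/2 = 0.2435 → q = 1.8×1.17×0.2435 = 0.5128 m³/s
Panel 4-5: Δb = 6 m, d̄ = (1.23+1.17)/2 = 1.2, v̄ = (0.261+0.237)/2 = 0.249 → q = 6×1.2×0.249 = 1.793 m³/s
Panel 5-6: Δb = 4.3 m, d̄ = (1.17+0.58)/2 = 0.875, v̄ = (0.237+0.203)/2 = 0.22 → q = 4.3×0.875×0.22 = 0.8278 m³/s
Panel 6-7: Δb = 2.6 m, d̄ = (0.58+0.00)/2 = 0.29, v̄ = (0.203+0.000)/2 = 0.1015 → q = 2.6×0.29×0.1015 = 0.07653 m³/s
Q = Σ q = 3.675 m³/s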